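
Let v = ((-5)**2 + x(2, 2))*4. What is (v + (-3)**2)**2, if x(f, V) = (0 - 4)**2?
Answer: 29929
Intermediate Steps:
x(f, V) = 16 (x(f, V) = (-4)**2 = 16)
v = 164 (v = ((-5)**2 + 16)*4 = (25 + 16)*4 = 41*4 = 164)
(v + (-3)**2)**2 = (164 + (-3)**2)**2 = (164 + 9)**2 = 173**2 = 29929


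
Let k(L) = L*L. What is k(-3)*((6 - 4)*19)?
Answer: 342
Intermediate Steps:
k(L) = L²
k(-3)*((6 - 4)*19) = (-3)²*((6 - 4)*19) = 9*(2*19) = 9*38 = 342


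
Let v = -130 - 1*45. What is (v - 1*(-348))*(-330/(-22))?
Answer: 2595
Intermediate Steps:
v = -175 (v = -130 - 45 = -175)
(v - 1*(-348))*(-330/(-22)) = (-175 - 1*(-348))*(-330/(-22)) = (-175 + 348)*(-330*(-1/22)) = 173*15 = 2595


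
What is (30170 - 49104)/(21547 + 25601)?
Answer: -9467/23574 ≈ -0.40159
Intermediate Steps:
(30170 - 49104)/(21547 + 25601) = -18934/47148 = -18934*1/47148 = -9467/23574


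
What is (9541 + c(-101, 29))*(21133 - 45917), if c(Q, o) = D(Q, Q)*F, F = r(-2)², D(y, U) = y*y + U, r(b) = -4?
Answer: -4241558544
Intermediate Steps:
D(y, U) = U + y² (D(y, U) = y² + U = U + y²)
F = 16 (F = (-4)² = 16)
c(Q, o) = 16*Q + 16*Q² (c(Q, o) = (Q + Q²)*16 = 16*Q + 16*Q²)
(9541 + c(-101, 29))*(21133 - 45917) = (9541 + 16*(-101)*(1 - 101))*(21133 - 45917) = (9541 + 16*(-101)*(-100))*(-24784) = (9541 + 161600)*(-24784) = 171141*(-24784) = -4241558544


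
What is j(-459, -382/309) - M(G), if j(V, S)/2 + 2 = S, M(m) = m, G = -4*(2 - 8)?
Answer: -9416/309 ≈ -30.473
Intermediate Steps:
G = 24 (G = -4*(-6) = 24)
j(V, S) = -4 + 2*S
j(-459, -382/309) - M(G) = (-4 + 2*(-382/309)) - 1*24 = (-4 + 2*(-382*1/309)) - 24 = (-4 + 2*(-382/309)) - 24 = (-4 - 764/309) - 24 = -2000/309 - 24 = -9416/309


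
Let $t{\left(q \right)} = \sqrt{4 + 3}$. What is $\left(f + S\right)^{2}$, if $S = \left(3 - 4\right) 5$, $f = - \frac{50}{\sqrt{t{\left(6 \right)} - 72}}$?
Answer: $\left(5 - \frac{50 i}{\sqrt{72 - \sqrt{7}}}\right)^{2} \approx -11.047 - 60.039 i$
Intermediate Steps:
$t{\left(q \right)} = \sqrt{7}$
$f = - \frac{50}{\sqrt{-72 + \sqrt{7}}}$ ($f = - \frac{50}{\sqrt{\sqrt{7} - 72}} = - \frac{50}{\sqrt{-72 + \sqrt{7}}} \approx 6.0039 i$)
$S = -5$ ($S = \left(-1\right) 5 = -5$)
$\left(f + S\right)^{2} = \left(\frac{50 i}{\sqrt{72 - \sqrt{7}}} - 5\right)^{2} = \left(-5 + \frac{50 i}{\sqrt{72 - \sqrt{7}}}\right)^{2}$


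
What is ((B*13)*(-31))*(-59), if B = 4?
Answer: 95108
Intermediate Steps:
((B*13)*(-31))*(-59) = ((4*13)*(-31))*(-59) = (52*(-31))*(-59) = -1612*(-59) = 95108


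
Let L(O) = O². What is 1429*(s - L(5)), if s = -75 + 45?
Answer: -78595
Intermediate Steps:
s = -30
1429*(s - L(5)) = 1429*(-30 - 1*5²) = 1429*(-30 - 1*25) = 1429*(-30 - 25) = 1429*(-55) = -78595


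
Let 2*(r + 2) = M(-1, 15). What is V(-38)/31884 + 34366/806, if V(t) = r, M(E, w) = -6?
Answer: 547860757/12849252 ≈ 42.638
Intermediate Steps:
r = -5 (r = -2 + (1/2)*(-6) = -2 - 3 = -5)
V(t) = -5
V(-38)/31884 + 34366/806 = -5/31884 + 34366/806 = -5*1/31884 + 34366*(1/806) = -5/31884 + 17183/403 = 547860757/12849252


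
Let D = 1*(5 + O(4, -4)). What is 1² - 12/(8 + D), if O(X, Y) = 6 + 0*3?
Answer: 7/19 ≈ 0.36842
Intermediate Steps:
O(X, Y) = 6 (O(X, Y) = 6 + 0 = 6)
D = 11 (D = 1*(5 + 6) = 1*11 = 11)
1² - 12/(8 + D) = 1² - 12/(8 + 11) = 1 - 12/19 = 7/19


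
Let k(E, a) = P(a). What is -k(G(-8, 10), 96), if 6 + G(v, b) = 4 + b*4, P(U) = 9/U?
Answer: -3/32 ≈ -0.093750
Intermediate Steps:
G(v, b) = -2 + 4*b (G(v, b) = -6 + (4 + b*4) = -6 + (4 + 4*b) = -2 + 4*b)
k(E, a) = 9/a
-k(G(-8, 10), 96) = -9/96 = -1*3/32 = -3/32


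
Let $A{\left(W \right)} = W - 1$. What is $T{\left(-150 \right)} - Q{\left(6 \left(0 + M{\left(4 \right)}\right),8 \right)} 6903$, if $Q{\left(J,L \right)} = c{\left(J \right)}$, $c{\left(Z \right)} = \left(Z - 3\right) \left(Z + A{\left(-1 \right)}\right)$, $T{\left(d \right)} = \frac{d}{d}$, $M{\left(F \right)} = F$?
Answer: $-3189185$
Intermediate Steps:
$A{\left(W \right)} = -1 + W$
$T{\left(d \right)} = 1$
$c{\left(Z \right)} = \left(-3 + Z\right) \left(-2 + Z\right)$ ($c{\left(Z \right)} = \left(Z - 3\right) \left(Z - 2\right) = \left(-3 + Z\right) \left(Z - 2\right) = \left(-3 + Z\right) \left(-2 + Z\right)$)
$Q{\left(J,L \right)} = 6 + J^{2} - 5 J$
$T{\left(-150 \right)} - Q{\left(6 \left(0 + M{\left(4 \right)}\right),8 \right)} 6903 = 1 - \left(6 + \left(6 \left(0 + 4\right)\right)^{2} - 5 \cdot 6 \left(0 + 4\right)\right) 6903 = 1 - \left(6 + \left(6 \cdot 4\right)^{2} - 5 \cdot 6 \cdot 4\right) 6903 = 1 - \left(6 + 24^{2} - 120\right) 6903 = 1 - \left(6 + 576 - 120\right) 6903 = 1 - 462 \cdot 6903 = 1 - 3189186 = -3189185$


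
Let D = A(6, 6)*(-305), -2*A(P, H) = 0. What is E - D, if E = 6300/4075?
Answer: 252/163 ≈ 1.5460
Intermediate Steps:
A(P, H) = 0 (A(P, H) = -½*0 = 0)
E = 252/163 (E = 6300*(1/4075) = 252/163 ≈ 1.5460)
D = 0 (D = 0*(-305) = 0)
E - D = 252/163 - 1*0 = 252/163 + 0 = 252/163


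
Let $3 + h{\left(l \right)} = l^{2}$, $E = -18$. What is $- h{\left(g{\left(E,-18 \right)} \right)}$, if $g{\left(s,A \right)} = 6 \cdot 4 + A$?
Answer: $-33$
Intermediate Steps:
$g{\left(s,A \right)} = 24 + A$
$h{\left(l \right)} = -3 + l^{2}$
$- h{\left(g{\left(E,-18 \right)} \right)} = - (-3 + \left(24 - 18\right)^{2}) = - (-3 + 6^{2}) = - (-3 + 36) = \left(-1\right) 33 = -33$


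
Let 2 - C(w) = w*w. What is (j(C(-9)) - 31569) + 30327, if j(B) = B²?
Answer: 4999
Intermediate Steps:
C(w) = 2 - w² (C(w) = 2 - w*w = 2 - w²)
(j(C(-9)) - 31569) + 30327 = ((2 - 1*(-9)²)² - 31569) + 30327 = ((2 - 1*81)² - 31569) + 30327 = ((2 - 81)² - 31569) + 30327 = ((-79)² - 31569) + 30327 = (6241 - 31569) + 30327 = -25328 + 30327 = 4999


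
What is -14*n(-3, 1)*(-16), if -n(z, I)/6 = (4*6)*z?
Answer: 96768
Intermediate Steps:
n(z, I) = -144*z (n(z, I) = -6*4*6*z = -144*z)
-14*n(-3, 1)*(-16) = -(-2016)*(-3)*(-16) = -14*432*(-16) = -6048*(-16) = 96768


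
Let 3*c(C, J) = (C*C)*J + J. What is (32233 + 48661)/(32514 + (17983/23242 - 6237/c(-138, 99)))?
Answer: 35807234837660/14392461532957 ≈ 2.4879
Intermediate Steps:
c(C, J) = J/3 + J*C²/3 (c(C, J) = ((C*C)*J + J)/3 = (C²*J + J)/3 = (J*C² + J)/3 = (J + J*C²)/3 = J/3 + J*C²/3)
(32233 + 48661)/(32514 + (17983/23242 - 6237/c(-138, 99))) = (32233 + 48661)/(32514 + (17983/23242 - 6237*1/(33*(1 + (-138)²)))) = 80894/(32514 + (17983*(1/23242) - 6237*1/(33*(1 + 19044)))) = 80894/(32514 + (17983/23242 - 6237/((⅓)*99*19045))) = 80894/(32514 + (17983/23242 - 6237/628485)) = 80894/(32514 + (17983/23242 - 6237*1/628485)) = 80894/(32514 + (17983/23242 - 189/19045)) = 80894/(32514 + 338093497/442643890) = 80894/(14392461532957/442643890) = 80894*(442643890/14392461532957) = 35807234837660/14392461532957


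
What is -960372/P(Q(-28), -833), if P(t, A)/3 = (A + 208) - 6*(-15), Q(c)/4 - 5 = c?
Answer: 320124/535 ≈ 598.36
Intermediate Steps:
Q(c) = 20 + 4*c
P(t, A) = 894 + 3*A (P(t, A) = 3*((A + 208) - 6*(-15)) = 3*((208 + A) + 90) = 3*(298 + A) = 894 + 3*A)
-960372/P(Q(-28), -833) = -960372/(894 + 3*(-833)) = -960372/(894 - 2499) = -960372/(-1605) = -960372*(-1/1605) = 320124/535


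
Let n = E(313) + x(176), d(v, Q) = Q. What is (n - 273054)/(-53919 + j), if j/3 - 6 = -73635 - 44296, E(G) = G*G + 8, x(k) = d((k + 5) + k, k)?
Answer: 174901/407694 ≈ 0.42900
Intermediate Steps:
x(k) = k
E(G) = 8 + G² (E(G) = G² + 8 = 8 + G²)
j = -353775 (j = 18 + 3*(-73635 - 44296) = 18 + 3*(-117931) = 18 - 353793 = -353775)
n = 98153 (n = (8 + 313²) + 176 = (8 + 97969) + 176 = 97977 + 176 = 98153)
(n - 273054)/(-53919 + j) = (98153 - 273054)/(-53919 - 353775) = -174901/(-407694) = -174901*(-1/407694) = 174901/407694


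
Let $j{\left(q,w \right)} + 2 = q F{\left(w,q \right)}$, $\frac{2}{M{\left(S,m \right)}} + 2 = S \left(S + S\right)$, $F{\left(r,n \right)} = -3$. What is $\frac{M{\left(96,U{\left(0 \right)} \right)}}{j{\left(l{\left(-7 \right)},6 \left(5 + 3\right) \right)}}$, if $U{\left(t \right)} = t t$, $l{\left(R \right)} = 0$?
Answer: $- \frac{1}{18430} \approx -5.4259 \cdot 10^{-5}$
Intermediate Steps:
$U{\left(t \right)} = t^{2}$
$M{\left(S,m \right)} = \frac{2}{-2 + 2 S^{2}}$ ($M{\left(S,m \right)} = \frac{2}{-2 + S \left(S + S\right)} = \frac{2}{-2 + S 2 S} = \frac{2}{-2 + 2 S^{2}}$)
$j{\left(q,w \right)} = -2 - 3 q$ ($j{\left(q,w \right)} = -2 + q \left(-3\right) = -2 - 3 q$)
$\frac{M{\left(96,U{\left(0 \right)} \right)}}{j{\left(l{\left(-7 \right)},6 \left(5 + 3\right) \right)}} = \frac{1}{\left(-1 + 96^{2}\right) \left(-2 - 0\right)} = \frac{1}{\left(-1 + 9216\right) \left(-2 + 0\right)} = \frac{1}{9215 \left(-2\right)} = \frac{1}{9215} \left(- \frac{1}{2}\right) = - \frac{1}{18430}$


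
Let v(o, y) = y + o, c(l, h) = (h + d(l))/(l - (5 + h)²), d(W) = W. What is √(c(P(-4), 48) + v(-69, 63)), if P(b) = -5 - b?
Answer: I*√47508670/2810 ≈ 2.4529*I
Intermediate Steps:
c(l, h) = (h + l)/(l - (5 + h)²)
v(o, y) = o + y
√(c(P(-4), 48) + v(-69, 63)) = √((48 + (-5 - 1*(-4)))/((-5 - 1*(-4)) - (5 + 48)²) + (-69 + 63)) = √((48 + (-5 + 4))/((-5 + 4) - 1*53²) - 6) = √((48 - 1)/(-1 - 1*2809) - 6) = √(47/(-1 - 2809) - 6) = √(47/(-2810) - 6) = √(-1/2810*47 - 6) = √(-47/2810 - 6) = √(-16907/2810) = I*√47508670/2810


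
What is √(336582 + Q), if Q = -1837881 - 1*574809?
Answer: 2*I*√519027 ≈ 1440.9*I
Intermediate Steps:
Q = -2412690 (Q = -1837881 - 574809 = -2412690)
√(336582 + Q) = √(336582 - 2412690) = √(-2076108) = 2*I*√519027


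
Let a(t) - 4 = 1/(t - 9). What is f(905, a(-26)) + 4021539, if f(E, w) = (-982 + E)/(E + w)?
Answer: 127941239051/31814 ≈ 4.0215e+6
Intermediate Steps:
a(t) = 4 + 1/(-9 + t) (a(t) = 4 + 1/(t - 9) = 4 + 1/(-9 + t))
f(E, w) = (-982 + E)/(E + w)
f(905, a(-26)) + 4021539 = (-982 + 905)/(905 + (-35 + 4*(-26))/(-9 - 26)) + 4021539 = -77/(905 + (-35 - 104)/(-35)) + 4021539 = -77/(905 - 1/35*(-139)) + 4021539 = -77/(905 + 139/35) + 4021539 = -77/(31814/35) + 4021539 = (35/31814)*(-77) + 4021539 = -2695/31814 + 4021539 = 127941239051/31814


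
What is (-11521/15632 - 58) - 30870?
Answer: -483478017/15632 ≈ -30929.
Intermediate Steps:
(-11521/15632 - 58) - 30870 = -918177/15632 - 30870 = -483478017/15632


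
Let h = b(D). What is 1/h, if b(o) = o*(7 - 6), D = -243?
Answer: -1/243 ≈ -0.0041152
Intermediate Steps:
b(o) = o (b(o) = o*1 = o)
h = -243
1/h = 1/(-243) = -1/243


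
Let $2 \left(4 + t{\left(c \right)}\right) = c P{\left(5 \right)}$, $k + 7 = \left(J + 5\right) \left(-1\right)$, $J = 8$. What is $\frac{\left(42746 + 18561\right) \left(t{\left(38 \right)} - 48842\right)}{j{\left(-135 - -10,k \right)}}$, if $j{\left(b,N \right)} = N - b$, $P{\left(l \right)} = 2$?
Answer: $- \frac{2992272056}{105} \approx -2.8498 \cdot 10^{7}$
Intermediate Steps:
$k = -20$ ($k = -7 + \left(8 + 5\right) \left(-1\right) = -7 + 13 \left(-1\right) = -7 - 13 = -20$)
$t{\left(c \right)} = -4 + c$ ($t{\left(c \right)} = -4 + \frac{c 2}{2} = -4 + \frac{2 c}{2} = -4 + c$)
$\frac{\left(42746 + 18561\right) \left(t{\left(38 \right)} - 48842\right)}{j{\left(-135 - -10,k \right)}} = \frac{\left(42746 + 18561\right) \left(\left(-4 + 38\right) - 48842\right)}{-20 - \left(-135 - -10\right)} = \frac{61307 \left(34 - 48842\right)}{-20 - \left(-135 + 10\right)} = \frac{61307 \left(-48808\right)}{-20 - -125} = - \frac{2992272056}{-20 + 125} = - \frac{2992272056}{105}$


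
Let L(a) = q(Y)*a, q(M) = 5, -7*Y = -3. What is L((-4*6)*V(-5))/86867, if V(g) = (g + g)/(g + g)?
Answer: -120/86867 ≈ -0.0013814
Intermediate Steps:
Y = 3/7 (Y = -1/7*(-3) = 3/7 ≈ 0.42857)
V(g) = 1 (V(g) = (2*g)/((2*g)) = (2*g)*(1/(2*g)) = 1)
L(a) = 5*a
L((-4*6)*V(-5))/86867 = (5*(-4*6*1))/86867 = (5*(-24*1))*(1/86867) = (5*(-24))*(1/86867) = -120*1/86867 = -120/86867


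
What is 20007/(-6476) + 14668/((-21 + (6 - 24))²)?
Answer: 64559321/9849996 ≈ 6.5542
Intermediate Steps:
20007/(-6476) + 14668/((-21 + (6 - 24))²) = 20007*(-1/6476) + 14668/((-21 - 18)²) = -20007/6476 + 14668/((-39)²) = -20007/6476 + 14668/1521 = 64559321/9849996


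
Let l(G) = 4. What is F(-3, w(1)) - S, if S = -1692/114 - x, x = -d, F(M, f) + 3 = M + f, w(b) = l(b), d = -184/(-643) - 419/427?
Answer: 70619015/5216659 ≈ 13.537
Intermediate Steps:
d = -190849/274561 (d = -184*(-1/643) - 419*1/427 = 184/643 - 419/427 = -190849/274561 ≈ -0.69511)
w(b) = 4
F(M, f) = -3 + M + f (F(M, f) = -3 + (M + f) = -3 + M + f)
x = 190849/274561 (x = -1*(-190849/274561) = 190849/274561 ≈ 0.69511)
S = -81052333/5216659 (S = -1692/114 - 1*190849/274561 = -1692*1/114 - 190849/274561 = -282/19 - 190849/274561 = -81052333/5216659 ≈ -15.537)
F(-3, w(1)) - S = (-3 - 3 + 4) - 1*(-81052333/5216659) = -2 + 81052333/5216659 = 70619015/5216659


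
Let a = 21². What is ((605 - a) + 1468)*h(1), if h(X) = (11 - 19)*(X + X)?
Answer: -26112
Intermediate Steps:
h(X) = -16*X
a = 441
((605 - a) + 1468)*h(1) = ((605 - 1*441) + 1468)*(-16*1) = ((605 - 441) + 1468)*(-16) = (164 + 1468)*(-16) = 1632*(-16) = -26112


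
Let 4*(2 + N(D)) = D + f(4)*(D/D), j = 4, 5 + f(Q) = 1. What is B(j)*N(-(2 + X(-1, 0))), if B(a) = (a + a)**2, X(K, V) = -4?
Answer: -160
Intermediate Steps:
f(Q) = -4 (f(Q) = -5 + 1 = -4)
N(D) = -3 + D/4 (N(D) = -2 + (D - 4*D/D)/4 = -2 + (D - 4*1)/4 = -2 + (D - 4)/4 = -2 + (-4 + D)/4 = -2 + (-1 + D/4) = -3 + D/4)
B(a) = 4*a**2 (B(a) = (2*a)**2 = 4*a**2)
B(j)*N(-(2 + X(-1, 0))) = (4*4**2)*(-3 + (-(2 - 4))/4) = (4*16)*(-3 + (-1*(-2))/4) = 64*(-3 + (1/4)*2) = 64*(-3 + 1/2) = 64*(-5/2) = -160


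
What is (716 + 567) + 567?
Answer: 1850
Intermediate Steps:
(716 + 567) + 567 = 1283 + 567 = 1850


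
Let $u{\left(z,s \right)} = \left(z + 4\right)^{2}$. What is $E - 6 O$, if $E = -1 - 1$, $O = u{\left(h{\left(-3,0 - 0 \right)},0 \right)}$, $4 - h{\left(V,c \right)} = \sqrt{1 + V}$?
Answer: $-374 + 96 i \sqrt{2} \approx -374.0 + 135.76 i$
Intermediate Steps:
$h{\left(V,c \right)} = 4 - \sqrt{1 + V}$
$u{\left(z,s \right)} = \left(4 + z\right)^{2}$
$O = \left(8 - i \sqrt{2}\right)^{2}$ ($O = \left(4 + \left(4 - \sqrt{1 - 3}\right)\right)^{2} = \left(4 + \left(4 - \sqrt{-2}\right)\right)^{2} = \left(4 + \left(4 - i \sqrt{2}\right)\right)^{2} = \left(8 - i \sqrt{2}\right)^{2} \approx 62.0 - 22.627 i$)
$E = -2$
$E - 6 O = -2 - 6 \left(8 - i \sqrt{2}\right)^{2}$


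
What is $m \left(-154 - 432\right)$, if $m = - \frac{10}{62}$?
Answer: $\frac{2930}{31} \approx 94.516$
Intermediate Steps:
$m = - \frac{5}{31}$ ($m = \left(-10\right) \frac{1}{62} = - \frac{5}{31} \approx -0.16129$)
$m \left(-154 - 432\right) = - \frac{5 \left(-154 - 432\right)}{31} = \left(- \frac{5}{31}\right) \left(-586\right) = \frac{2930}{31}$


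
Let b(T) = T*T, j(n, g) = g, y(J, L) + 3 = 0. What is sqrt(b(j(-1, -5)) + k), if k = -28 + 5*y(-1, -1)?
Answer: 3*I*sqrt(2) ≈ 4.2426*I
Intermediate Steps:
y(J, L) = -3 (y(J, L) = -3 + 0 = -3)
k = -43 (k = -28 + 5*(-3) = -28 - 15 = -43)
b(T) = T**2
sqrt(b(j(-1, -5)) + k) = sqrt((-5)**2 - 43) = sqrt(25 - 43) = sqrt(-18) = 3*I*sqrt(2)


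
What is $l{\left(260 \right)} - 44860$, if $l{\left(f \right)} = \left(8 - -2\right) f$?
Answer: $-42260$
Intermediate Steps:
$l{\left(f \right)} = 10 f$ ($l{\left(f \right)} = \left(8 + 2\right) f = 10 f$)
$l{\left(260 \right)} - 44860 = 10 \cdot 260 - 44860 = 2600 - 44860 = -42260$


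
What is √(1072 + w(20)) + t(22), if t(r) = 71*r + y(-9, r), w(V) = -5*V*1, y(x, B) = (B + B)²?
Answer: 3498 + 18*√3 ≈ 3529.2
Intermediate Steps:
y(x, B) = 4*B² (y(x, B) = (2*B)² = 4*B²)
w(V) = -5*V
t(r) = 4*r² + 71*r (t(r) = 71*r + 4*r² = 4*r² + 71*r)
√(1072 + w(20)) + t(22) = √(1072 - 5*20) + 22*(71 + 4*22) = √(1072 - 100) + 22*(71 + 88) = √972 + 22*159 = 18*√3 + 3498 = 3498 + 18*√3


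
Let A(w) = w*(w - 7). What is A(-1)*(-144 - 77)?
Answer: -1768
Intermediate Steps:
A(w) = w*(-7 + w)
A(-1)*(-144 - 77) = (-(-7 - 1))*(-144 - 77) = -1*(-8)*(-221) = 8*(-221) = -1768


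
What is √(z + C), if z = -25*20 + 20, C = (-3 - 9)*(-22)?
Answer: 6*I*√6 ≈ 14.697*I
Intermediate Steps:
C = 264 (C = -12*(-22) = 264)
z = -480 (z = -500 + 20 = -480)
√(z + C) = √(-480 + 264) = √(-216) = 6*I*√6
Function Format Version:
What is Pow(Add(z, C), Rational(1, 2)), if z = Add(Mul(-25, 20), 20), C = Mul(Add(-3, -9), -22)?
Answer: Mul(6, I, Pow(6, Rational(1, 2))) ≈ Mul(14.697, I)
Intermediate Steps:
C = 264 (C = Mul(-12, -22) = 264)
z = -480 (z = Add(-500, 20) = -480)
Pow(Add(z, C), Rational(1, 2)) = Pow(Add(-480, 264), Rational(1, 2)) = Pow(-216, Rational(1, 2)) = Mul(6, I, Pow(6, Rational(1, 2)))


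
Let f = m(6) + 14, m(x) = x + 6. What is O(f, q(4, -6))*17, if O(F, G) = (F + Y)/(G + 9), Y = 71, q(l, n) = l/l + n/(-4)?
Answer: 3298/23 ≈ 143.39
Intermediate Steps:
q(l, n) = 1 - n/4 (q(l, n) = 1 + n*(-¼) = 1 - n/4)
m(x) = 6 + x
f = 26 (f = (6 + 6) + 14 = 12 + 14 = 26)
O(F, G) = (71 + F)/(9 + G) (O(F, G) = (F + 71)/(G + 9) = (71 + F)/(9 + G))
O(f, q(4, -6))*17 = ((71 + 26)/(9 + (1 - ¼*(-6))))*17 = (97/(9 + (1 + 3/2)))*17 = (97/(9 + 5/2))*17 = (97/(23/2))*17 = ((2/23)*97)*17 = (194/23)*17 = 3298/23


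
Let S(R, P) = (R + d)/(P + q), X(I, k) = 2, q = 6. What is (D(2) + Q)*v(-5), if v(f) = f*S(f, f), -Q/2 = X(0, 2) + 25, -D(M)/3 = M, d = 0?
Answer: -1500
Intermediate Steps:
D(M) = -3*M
S(R, P) = R/(6 + P) (S(R, P) = (R + 0)/(P + 6) = R/(6 + P))
Q = -54 (Q = -2*(2 + 25) = -2*27 = -54)
v(f) = f²/(6 + f) (v(f) = f*(f/(6 + f)) = f²/(6 + f))
(D(2) + Q)*v(-5) = (-3*2 - 54)*((-5)²/(6 - 5)) = (-6 - 54)*(25/1) = -1500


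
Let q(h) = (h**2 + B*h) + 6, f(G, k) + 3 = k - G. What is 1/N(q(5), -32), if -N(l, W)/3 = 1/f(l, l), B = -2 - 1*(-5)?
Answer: 1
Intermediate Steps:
B = 3 (B = -2 + 5 = 3)
f(G, k) = -3 + k - G (f(G, k) = -3 + (k - G) = -3 + k - G)
q(h) = 6 + h**2 + 3*h (q(h) = (h**2 + 3*h) + 6 = 6 + h**2 + 3*h)
N(l, W) = 1 (N(l, W) = -3/(-3 + l - l) = -3/(-3) = -3*(-1/3) = 1)
1/N(q(5), -32) = 1/1 = 1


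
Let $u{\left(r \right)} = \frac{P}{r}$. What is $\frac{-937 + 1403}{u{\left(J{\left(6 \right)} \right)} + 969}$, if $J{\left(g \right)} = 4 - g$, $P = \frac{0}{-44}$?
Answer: $\frac{466}{969} \approx 0.48091$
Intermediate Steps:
$P = 0$ ($P = 0 \left(- \frac{1}{44}\right) = 0$)
$u{\left(r \right)} = 0$ ($u{\left(r \right)} = \frac{0}{r} = 0$)
$\frac{-937 + 1403}{u{\left(J{\left(6 \right)} \right)} + 969} = \frac{-937 + 1403}{0 + 969} = \frac{466}{969}$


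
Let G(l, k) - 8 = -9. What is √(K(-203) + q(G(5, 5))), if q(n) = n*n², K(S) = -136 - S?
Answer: √66 ≈ 8.1240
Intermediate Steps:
G(l, k) = -1 (G(l, k) = 8 - 9 = -1)
q(n) = n³
√(K(-203) + q(G(5, 5))) = √((-136 - 1*(-203)) + (-1)³) = √((-136 + 203) - 1) = √(67 - 1) = √66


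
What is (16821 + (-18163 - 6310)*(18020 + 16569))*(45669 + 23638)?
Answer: -58666973835232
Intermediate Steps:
(16821 + (-18163 - 6310)*(18020 + 16569))*(45669 + 23638) = (16821 - 24473*34589)*69307 = (16821 - 846496597)*69307 = -846479776*69307 = -58666973835232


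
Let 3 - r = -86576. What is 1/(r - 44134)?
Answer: 1/42445 ≈ 2.3560e-5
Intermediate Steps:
r = 86579 (r = 3 - 1*(-86576) = 3 + 86576 = 86579)
1/(r - 44134) = 1/(86579 - 44134) = 1/42445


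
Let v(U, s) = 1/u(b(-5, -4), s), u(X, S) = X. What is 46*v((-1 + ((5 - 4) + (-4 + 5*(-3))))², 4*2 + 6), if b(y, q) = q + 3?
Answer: -46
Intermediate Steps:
b(y, q) = 3 + q
v(U, s) = -1 (v(U, s) = 1/(3 - 4) = 1/(-1) = -1)
46*v((-1 + ((5 - 4) + (-4 + 5*(-3))))², 4*2 + 6) = 46*(-1) = -46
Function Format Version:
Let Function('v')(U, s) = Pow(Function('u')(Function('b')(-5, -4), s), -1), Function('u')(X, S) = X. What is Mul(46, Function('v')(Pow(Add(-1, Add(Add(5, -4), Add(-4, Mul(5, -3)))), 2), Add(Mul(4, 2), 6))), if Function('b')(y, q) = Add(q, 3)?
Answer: -46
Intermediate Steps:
Function('b')(y, q) = Add(3, q)
Function('v')(U, s) = -1 (Function('v')(U, s) = Pow(Add(3, -4), -1) = Pow(-1, -1) = -1)
Mul(46, Function('v')(Pow(Add(-1, Add(Add(5, -4), Add(-4, Mul(5, -3)))), 2), Add(Mul(4, 2), 6))) = Mul(46, -1) = -46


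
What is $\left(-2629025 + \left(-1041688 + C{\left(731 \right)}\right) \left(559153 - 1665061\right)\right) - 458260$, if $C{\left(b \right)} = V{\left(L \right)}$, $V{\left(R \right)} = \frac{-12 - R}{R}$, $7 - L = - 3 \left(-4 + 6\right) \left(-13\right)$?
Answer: $\frac{81792633633321}{71} \approx 1.152 \cdot 10^{12}$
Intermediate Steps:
$L = -71$ ($L = 7 - - 3 \left(-4 + 6\right) \left(-13\right) = 7 - \left(-3\right) 2 \left(-13\right) = 7 - \left(-6\right) \left(-13\right) = 7 - 78 = -71$)
$V{\left(R \right)} = \frac{-12 - R}{R}$
$C{\left(b \right)} = - \frac{59}{71}$ ($C{\left(b \right)} = \frac{-12 - -71}{-71} = - \frac{-12 + 71}{71} = \left(- \frac{1}{71}\right) 59 = - \frac{59}{71}$)
$\left(-2629025 + \left(-1041688 + C{\left(731 \right)}\right) \left(559153 - 1665061\right)\right) - 458260 = \left(-2629025 + \left(-1041688 - \frac{59}{71}\right) \left(559153 - 1665061\right)\right) - 458260 = \left(-2629025 - - \frac{81792852830556}{71}\right) + \left(-1070465 + 612205\right) = \left(-2629025 + \frac{81792852830556}{71}\right) - 458260 = \frac{81792666169781}{71} - 458260 = \frac{81792633633321}{71}$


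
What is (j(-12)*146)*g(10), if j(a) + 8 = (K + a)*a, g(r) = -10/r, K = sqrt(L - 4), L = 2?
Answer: -19856 + 1752*I*sqrt(2) ≈ -19856.0 + 2477.7*I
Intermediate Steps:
K = I*sqrt(2) (K = sqrt(2 - 4) = sqrt(-2) = I*sqrt(2) ≈ 1.4142*I)
j(a) = -8 + a*(a + I*sqrt(2)) (j(a) = -8 + (I*sqrt(2) + a)*a = -8 + (a + I*sqrt(2))*a = -8 + a*(a + I*sqrt(2)))
(j(-12)*146)*g(10) = ((-8 + (-12)**2 + I*(-12)*sqrt(2))*146)*(-10/10) = ((-8 + 144 - 12*I*sqrt(2))*146)*(-10*1/10) = ((136 - 12*I*sqrt(2))*146)*(-1) = (19856 - 1752*I*sqrt(2))*(-1) = -19856 + 1752*I*sqrt(2)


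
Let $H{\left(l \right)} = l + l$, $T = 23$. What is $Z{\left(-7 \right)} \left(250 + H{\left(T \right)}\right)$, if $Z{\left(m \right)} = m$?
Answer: $-2072$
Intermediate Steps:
$H{\left(l \right)} = 2 l$
$Z{\left(-7 \right)} \left(250 + H{\left(T \right)}\right) = - 7 \left(250 + 2 \cdot 23\right) = - 7 \left(250 + 46\right) = \left(-7\right) 296 = -2072$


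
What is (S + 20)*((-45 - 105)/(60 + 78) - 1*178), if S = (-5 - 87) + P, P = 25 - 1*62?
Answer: 448971/23 ≈ 19520.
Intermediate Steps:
P = -37 (P = 25 - 62 = -37)
S = -129 (S = (-5 - 87) - 37 = -92 - 37 = -129)
(S + 20)*((-45 - 105)/(60 + 78) - 1*178) = (-129 + 20)*((-45 - 105)/(60 + 78) - 1*178) = -109*(-150/138 - 178) = -109*(-150*1/138 - 178) = -109*(-25/23 - 178) = -109*(-4119/23) = 448971/23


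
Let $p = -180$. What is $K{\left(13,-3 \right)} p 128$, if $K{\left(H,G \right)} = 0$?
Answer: $0$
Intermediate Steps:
$K{\left(13,-3 \right)} p 128 = 0 \left(-180\right) 128 = 0 \cdot 128 = 0$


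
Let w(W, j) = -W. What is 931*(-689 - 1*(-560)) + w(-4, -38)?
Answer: -120095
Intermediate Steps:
931*(-689 - 1*(-560)) + w(-4, -38) = 931*(-689 - 1*(-560)) - 1*(-4) = 931*(-689 + 560) + 4 = 931*(-129) + 4 = -120099 + 4 = -120095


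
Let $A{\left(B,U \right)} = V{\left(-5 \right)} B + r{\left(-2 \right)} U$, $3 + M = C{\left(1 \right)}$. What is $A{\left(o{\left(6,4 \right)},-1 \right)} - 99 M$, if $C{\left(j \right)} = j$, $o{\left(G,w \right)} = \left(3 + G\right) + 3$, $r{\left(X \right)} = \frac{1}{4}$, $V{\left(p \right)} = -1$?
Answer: $\frac{743}{4} \approx 185.75$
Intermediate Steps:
$r{\left(X \right)} = \frac{1}{4}$
$o{\left(G,w \right)} = 6 + G$
$M = -2$ ($M = -3 + 1 = -2$)
$A{\left(B,U \right)} = - B + \frac{U}{4}$
$A{\left(o{\left(6,4 \right)},-1 \right)} - 99 M = \left(- (6 + 6) + \frac{1}{4} \left(-1\right)\right) - -198 = \left(\left(-1\right) 12 - \frac{1}{4}\right) + 198 = \left(-12 - \frac{1}{4}\right) + 198 = - \frac{49}{4} + 198 = \frac{743}{4}$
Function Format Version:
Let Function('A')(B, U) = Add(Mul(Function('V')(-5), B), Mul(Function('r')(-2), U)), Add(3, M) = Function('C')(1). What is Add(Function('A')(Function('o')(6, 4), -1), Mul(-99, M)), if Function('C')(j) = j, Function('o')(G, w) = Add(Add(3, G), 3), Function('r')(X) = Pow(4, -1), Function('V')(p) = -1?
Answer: Rational(743, 4) ≈ 185.75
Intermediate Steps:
Function('r')(X) = Rational(1, 4)
Function('o')(G, w) = Add(6, G)
M = -2 (M = Add(-3, 1) = -2)
Function('A')(B, U) = Add(Mul(-1, B), Mul(Rational(1, 4), U))
Add(Function('A')(Function('o')(6, 4), -1), Mul(-99, M)) = Add(Add(Mul(-1, Add(6, 6)), Mul(Rational(1, 4), -1)), Mul(-99, -2)) = Add(Add(Mul(-1, 12), Rational(-1, 4)), 198) = Add(Add(-12, Rational(-1, 4)), 198) = Add(Rational(-49, 4), 198) = Rational(743, 4)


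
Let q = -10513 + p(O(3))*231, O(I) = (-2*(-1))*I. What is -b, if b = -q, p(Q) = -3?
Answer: -11206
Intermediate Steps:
O(I) = 2*I
q = -11206 (q = -10513 - 3*231 = -10513 - 693 = -11206)
b = 11206 (b = -1*(-11206) = 11206)
-b = -1*11206 = -11206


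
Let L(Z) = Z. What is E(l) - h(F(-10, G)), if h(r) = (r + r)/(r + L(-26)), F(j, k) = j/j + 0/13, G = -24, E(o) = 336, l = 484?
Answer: 8402/25 ≈ 336.08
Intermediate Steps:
F(j, k) = 1 (F(j, k) = 1 + 0*(1/13) = 1 + 0 = 1)
h(r) = 2*r/(-26 + r) (h(r) = (r + r)/(r - 26) = (2*r)/(-26 + r) = 2*r/(-26 + r))
E(l) - h(F(-10, G)) = 336 - 2/(-26 + 1) = 336 - 2/(-25) = 336 - 2*(-1)/25 = 336 - 1*(-2/25) = 336 + 2/25 = 8402/25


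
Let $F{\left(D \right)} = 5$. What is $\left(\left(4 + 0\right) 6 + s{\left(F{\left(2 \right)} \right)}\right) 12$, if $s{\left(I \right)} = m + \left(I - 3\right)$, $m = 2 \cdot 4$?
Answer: $408$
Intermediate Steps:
$m = 8$
$s{\left(I \right)} = 5 + I$ ($s{\left(I \right)} = 8 + \left(I - 3\right) = 8 + \left(-3 + I\right) = 5 + I$)
$\left(\left(4 + 0\right) 6 + s{\left(F{\left(2 \right)} \right)}\right) 12 = \left(\left(4 + 0\right) 6 + \left(5 + 5\right)\right) 12 = \left(4 \cdot 6 + 10\right) 12 = \left(24 + 10\right) 12 = 34 \cdot 12 = 408$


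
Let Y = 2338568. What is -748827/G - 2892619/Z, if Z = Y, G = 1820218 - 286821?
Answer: -6186716156479/3585953155496 ≈ -1.7253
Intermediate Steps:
G = 1533397
Z = 2338568
-748827/G - 2892619/Z = -748827/1533397 - 2892619/2338568 = -6186716156479/3585953155496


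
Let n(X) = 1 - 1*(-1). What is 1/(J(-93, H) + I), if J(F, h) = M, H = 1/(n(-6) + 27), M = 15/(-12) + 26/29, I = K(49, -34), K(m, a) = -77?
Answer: -116/8973 ≈ -0.012928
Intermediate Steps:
I = -77
n(X) = 2 (n(X) = 1 + 1 = 2)
M = -41/116 (M = 15*(-1/12) + 26*(1/29) = -5/4 + 26/29 = -41/116 ≈ -0.35345)
H = 1/29 (H = 1/(2 + 27) = 1/29 ≈ 0.034483)
J(F, h) = -41/116
1/(J(-93, H) + I) = 1/(-41/116 - 77) = 1/(-8973/116) = -116/8973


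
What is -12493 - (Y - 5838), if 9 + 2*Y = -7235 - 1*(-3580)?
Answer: -4823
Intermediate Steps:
Y = -1832 (Y = -9/2 + (-7235 - 1*(-3580))/2 = -9/2 + (-7235 + 3580)/2 = -9/2 + (½)*(-3655) = -9/2 - 3655/2 = -1832)
-12493 - (Y - 5838) = -12493 - (-1832 - 5838) = -12493 - 1*(-7670) = -12493 + 7670 = -4823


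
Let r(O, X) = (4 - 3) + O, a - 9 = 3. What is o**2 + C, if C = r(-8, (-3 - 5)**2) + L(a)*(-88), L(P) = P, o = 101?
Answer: 9138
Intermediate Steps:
a = 12 (a = 9 + 3 = 12)
r(O, X) = 1 + O
C = -1063 (C = (1 - 8) + 12*(-88) = -7 - 1056 = -1063)
o**2 + C = 101**2 - 1063 = 10201 - 1063 = 9138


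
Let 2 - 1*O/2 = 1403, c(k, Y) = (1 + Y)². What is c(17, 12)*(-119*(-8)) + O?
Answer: 158086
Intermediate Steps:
O = -2802 (O = 4 - 2*1403 = 4 - 2806 = -2802)
c(17, 12)*(-119*(-8)) + O = (1 + 12)²*(-119*(-8)) - 2802 = 13²*952 - 2802 = 169*952 - 2802 = 160888 - 2802 = 158086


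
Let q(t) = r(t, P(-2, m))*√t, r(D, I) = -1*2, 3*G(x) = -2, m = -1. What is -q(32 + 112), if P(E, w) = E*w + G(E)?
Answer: 24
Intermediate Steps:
G(x) = -⅔ (G(x) = (⅓)*(-2) = -⅔)
P(E, w) = -⅔ + E*w (P(E, w) = E*w - ⅔ = -⅔ + E*w)
r(D, I) = -2
q(t) = -2*√t
-q(32 + 112) = -(-2)*√(32 + 112) = -(-2)*√144 = -(-2)*12 = -1*(-24) = 24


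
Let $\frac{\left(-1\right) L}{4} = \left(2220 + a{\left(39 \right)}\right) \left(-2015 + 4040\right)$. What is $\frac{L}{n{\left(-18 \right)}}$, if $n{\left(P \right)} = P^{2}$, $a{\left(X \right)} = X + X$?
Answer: $-57450$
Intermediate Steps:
$a{\left(X \right)} = 2 X$
$L = -18613800$ ($L = - 4 \left(2220 + 2 \cdot 39\right) \left(-2015 + 4040\right) = - 4 \left(2220 + 78\right) 2025 = - 4 \cdot 2298 \cdot 2025 = \left(-4\right) 4653450 = -18613800$)
$\frac{L}{n{\left(-18 \right)}} = - \frac{18613800}{\left(-18\right)^{2}} = - \frac{18613800}{324} = \left(-18613800\right) \frac{1}{324} = -57450$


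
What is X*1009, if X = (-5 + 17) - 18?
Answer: -6054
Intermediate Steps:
X = -6 (X = 12 - 18 = -6)
X*1009 = -6*1009 = -6054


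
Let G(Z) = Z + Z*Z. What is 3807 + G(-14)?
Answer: 3989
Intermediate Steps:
G(Z) = Z + Z²
3807 + G(-14) = 3807 - 14*(1 - 14) = 3807 - 14*(-13) = 3807 + 182 = 3989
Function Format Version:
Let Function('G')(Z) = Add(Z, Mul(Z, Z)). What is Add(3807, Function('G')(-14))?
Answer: 3989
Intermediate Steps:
Function('G')(Z) = Add(Z, Pow(Z, 2))
Add(3807, Function('G')(-14)) = Add(3807, Mul(-14, Add(1, -14))) = Add(3807, Mul(-14, -13)) = Add(3807, 182) = 3989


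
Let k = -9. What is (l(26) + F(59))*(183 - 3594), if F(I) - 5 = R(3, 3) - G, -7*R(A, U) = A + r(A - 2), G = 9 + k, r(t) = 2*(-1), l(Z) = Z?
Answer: -736776/7 ≈ -1.0525e+5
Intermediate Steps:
r(t) = -2
G = 0 (G = 9 - 9 = 0)
R(A, U) = 2/7 - A/7 (R(A, U) = -(A - 2)/7 = -(-2 + A)/7 = 2/7 - A/7)
F(I) = 34/7 (F(I) = 5 + ((2/7 - ⅐*3) - 1*0) = 5 + ((2/7 - 3/7) + 0) = 5 + (-⅐ + 0) = 5 - ⅐ = 34/7)
(l(26) + F(59))*(183 - 3594) = (26 + 34/7)*(183 - 3594) = (216/7)*(-3411) = -736776/7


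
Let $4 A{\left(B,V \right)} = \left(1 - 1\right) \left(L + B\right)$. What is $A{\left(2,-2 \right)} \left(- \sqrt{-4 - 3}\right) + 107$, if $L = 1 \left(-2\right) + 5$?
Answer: $107$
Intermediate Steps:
$L = 3$ ($L = -2 + 5 = 3$)
$A{\left(B,V \right)} = 0$ ($A{\left(B,V \right)} = \frac{\left(1 - 1\right) \left(3 + B\right)}{4} = \frac{0 \left(3 + B\right)}{4} = \frac{1}{4} \cdot 0 = 0$)
$A{\left(2,-2 \right)} \left(- \sqrt{-4 - 3}\right) + 107 = 0 \left(- \sqrt{-4 - 3}\right) + 107 = 0 \left(- \sqrt{-7}\right) + 107 = 0 \left(- i \sqrt{7}\right) + 107 = 0 + 107 = 107$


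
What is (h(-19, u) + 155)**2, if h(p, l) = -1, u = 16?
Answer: 23716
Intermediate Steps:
(h(-19, u) + 155)**2 = (-1 + 155)**2 = 154**2 = 23716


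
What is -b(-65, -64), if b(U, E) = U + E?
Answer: 129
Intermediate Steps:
b(U, E) = E + U
-b(-65, -64) = -(-64 - 65) = -1*(-129) = 129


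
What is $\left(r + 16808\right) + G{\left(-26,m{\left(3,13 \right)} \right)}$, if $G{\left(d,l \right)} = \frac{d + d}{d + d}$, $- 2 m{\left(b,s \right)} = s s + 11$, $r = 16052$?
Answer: $32861$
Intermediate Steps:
$m{\left(b,s \right)} = - \frac{11}{2} - \frac{s^{2}}{2}$ ($m{\left(b,s \right)} = - \frac{s s + 11}{2} = - \frac{s^{2} + 11}{2} = - \frac{11 + s^{2}}{2} = - \frac{11}{2} - \frac{s^{2}}{2}$)
$G{\left(d,l \right)} = 1$ ($G{\left(d,l \right)} = \frac{2 d}{2 d} = 2 d \frac{1}{2 d} = 1$)
$\left(r + 16808\right) + G{\left(-26,m{\left(3,13 \right)} \right)} = \left(16052 + 16808\right) + 1 = 32860 + 1 = 32861$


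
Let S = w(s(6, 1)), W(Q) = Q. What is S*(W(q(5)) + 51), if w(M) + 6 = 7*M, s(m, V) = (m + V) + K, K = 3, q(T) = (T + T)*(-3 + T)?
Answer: 4544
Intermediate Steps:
q(T) = 2*T*(-3 + T) (q(T) = (2*T)*(-3 + T) = 2*T*(-3 + T))
s(m, V) = 3 + V + m (s(m, V) = (m + V) + 3 = (V + m) + 3 = 3 + V + m)
w(M) = -6 + 7*M
S = 64 (S = -6 + 7*(3 + 1 + 6) = -6 + 7*10 = -6 + 70 = 64)
S*(W(q(5)) + 51) = 64*(2*5*(-3 + 5) + 51) = 64*(2*5*2 + 51) = 64*(20 + 51) = 64*71 = 4544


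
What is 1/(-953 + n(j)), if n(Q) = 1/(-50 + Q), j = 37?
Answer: -13/12390 ≈ -0.0010492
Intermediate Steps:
1/(-953 + n(j)) = 1/(-953 + 1/(-50 + 37)) = 1/(-953 + 1/(-13)) = 1/(-953 - 1/13) = 1/(-12390/13) = -13/12390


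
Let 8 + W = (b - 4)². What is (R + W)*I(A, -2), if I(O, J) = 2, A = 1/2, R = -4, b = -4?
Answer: 104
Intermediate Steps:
A = ½ ≈ 0.50000
W = 56 (W = -8 + (-4 - 4)² = -8 + (-8)² = -8 + 64 = 56)
(R + W)*I(A, -2) = (-4 + 56)*2 = 52*2 = 104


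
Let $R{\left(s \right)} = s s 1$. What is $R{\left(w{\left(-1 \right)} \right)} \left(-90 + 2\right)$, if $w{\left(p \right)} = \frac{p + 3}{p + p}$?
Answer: $-88$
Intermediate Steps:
$w{\left(p \right)} = \frac{3 + p}{2 p}$
$R{\left(s \right)} = s^{2}$ ($R{\left(s \right)} = s^{2} \cdot 1 = s^{2}$)
$R{\left(w{\left(-1 \right)} \right)} \left(-90 + 2\right) = \left(\frac{3 - 1}{2 \left(-1\right)}\right)^{2} \left(-90 + 2\right) = \left(\frac{1}{2} \left(-1\right) 2\right)^{2} \left(-88\right) = \left(-1\right)^{2} \left(-88\right) = 1 \left(-88\right) = -88$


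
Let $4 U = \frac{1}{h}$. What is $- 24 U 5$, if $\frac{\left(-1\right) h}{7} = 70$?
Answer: $\frac{3}{49} \approx 0.061224$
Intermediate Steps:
$h = -490$ ($h = \left(-7\right) 70 = -490$)
$U = - \frac{1}{1960}$ ($U = \frac{1}{4 \left(-490\right)} = \frac{1}{4} \left(- \frac{1}{490}\right) = - \frac{1}{1960} \approx -0.0005102$)
$- 24 U 5 = \left(-24\right) \left(- \frac{1}{1960}\right) 5 = \frac{3}{245} \cdot 5 = \frac{3}{49}$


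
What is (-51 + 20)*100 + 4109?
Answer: 1009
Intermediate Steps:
(-51 + 20)*100 + 4109 = -31*100 + 4109 = -3100 + 4109 = 1009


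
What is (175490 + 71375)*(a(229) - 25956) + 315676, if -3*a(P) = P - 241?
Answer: -6406324804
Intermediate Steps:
a(P) = 241/3 - P/3 (a(P) = -(P - 241)/3 = -(-241 + P)/3 = 241/3 - P/3)
(175490 + 71375)*(a(229) - 25956) + 315676 = (175490 + 71375)*((241/3 - ⅓*229) - 25956) + 315676 = 246865*((241/3 - 229/3) - 25956) + 315676 = 246865*(4 - 25956) + 315676 = 246865*(-25952) + 315676 = -6406640480 + 315676 = -6406324804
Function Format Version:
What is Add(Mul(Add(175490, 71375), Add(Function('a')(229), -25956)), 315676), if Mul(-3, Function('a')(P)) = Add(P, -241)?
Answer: -6406324804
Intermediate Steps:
Function('a')(P) = Add(Rational(241, 3), Mul(Rational(-1, 3), P)) (Function('a')(P) = Mul(Rational(-1, 3), Add(P, -241)) = Mul(Rational(-1, 3), Add(-241, P)) = Add(Rational(241, 3), Mul(Rational(-1, 3), P)))
Add(Mul(Add(175490, 71375), Add(Function('a')(229), -25956)), 315676) = Add(Mul(Add(175490, 71375), Add(Add(Rational(241, 3), Mul(Rational(-1, 3), 229)), -25956)), 315676) = Add(Mul(246865, Add(Add(Rational(241, 3), Rational(-229, 3)), -25956)), 315676) = Add(Mul(246865, Add(4, -25956)), 315676) = Add(Mul(246865, -25952), 315676) = Add(-6406640480, 315676) = -6406324804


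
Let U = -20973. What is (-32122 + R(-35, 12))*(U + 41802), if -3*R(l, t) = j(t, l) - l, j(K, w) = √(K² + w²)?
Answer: -669569034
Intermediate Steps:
R(l, t) = -√(l² + t²)/3 + l/3 (R(l, t) = -(√(t² + l²) - l)/3 = -(√(l² + t²) - l)/3 = -√(l² + t²)/3 + l/3)
(-32122 + R(-35, 12))*(U + 41802) = (-32122 + (-√((-35)² + 12²)/3 + (⅓)*(-35)))*(-20973 + 41802) = (-32122 + (-√(1225 + 144)/3 - 35/3))*20829 = (-32122 + (-√1369/3 - 35/3))*20829 = (-32122 + (-⅓*37 - 35/3))*20829 = (-32122 + (-37/3 - 35/3))*20829 = (-32122 - 24)*20829 = -32146*20829 = -669569034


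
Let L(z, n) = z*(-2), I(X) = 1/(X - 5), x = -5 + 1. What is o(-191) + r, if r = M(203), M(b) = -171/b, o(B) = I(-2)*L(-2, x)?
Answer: -41/29 ≈ -1.4138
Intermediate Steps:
x = -4
I(X) = 1/(-5 + X)
L(z, n) = -2*z
o(B) = -4/7 (o(B) = (-2*(-2))/(-5 - 2) = 4/(-7) = -1/7*4 = -4/7)
r = -171/203 ≈ -0.84236
o(-191) + r = -4/7 - 171/203 = -41/29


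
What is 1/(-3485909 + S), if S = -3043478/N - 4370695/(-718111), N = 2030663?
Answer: -1458241437593/5083290261624786310 ≈ -2.8687e-7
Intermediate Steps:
S = 6689853590727/1458241437593 (S = -3043478/2030663 - 4370695/(-718111) = -3043478*1/2030663 - 4370695*(-1/718111) = -3043478/2030663 + 4370695/718111 = 6689853590727/1458241437593 ≈ 4.5876)
1/(-3485909 + S) = 1/(-3485909 + 6689853590727/1458241437593) = 1/(-5083290261624786310/1458241437593) = -1458241437593/5083290261624786310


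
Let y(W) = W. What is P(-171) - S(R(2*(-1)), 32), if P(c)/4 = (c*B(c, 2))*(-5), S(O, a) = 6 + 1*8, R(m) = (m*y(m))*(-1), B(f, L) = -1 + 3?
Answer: 6826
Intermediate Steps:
B(f, L) = 2
R(m) = -m² (R(m) = (m*m)*(-1) = m²*(-1) = -m²)
S(O, a) = 14 (S(O, a) = 6 + 8 = 14)
P(c) = -40*c (P(c) = 4*((c*2)*(-5)) = 4*((2*c)*(-5)) = 4*(-10*c) = -40*c)
P(-171) - S(R(2*(-1)), 32) = -40*(-171) - 1*14 = 6840 - 14 = 6826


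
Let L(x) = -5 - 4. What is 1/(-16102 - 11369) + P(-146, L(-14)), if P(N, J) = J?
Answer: -247240/27471 ≈ -9.0000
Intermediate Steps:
L(x) = -9
1/(-16102 - 11369) + P(-146, L(-14)) = 1/(-16102 - 11369) - 9 = 1/(-27471) - 9 = -1/27471 - 9 = -247240/27471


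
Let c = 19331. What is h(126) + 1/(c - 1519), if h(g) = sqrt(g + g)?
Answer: 1/17812 + 6*sqrt(7) ≈ 15.875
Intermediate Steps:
h(g) = sqrt(2)*sqrt(g) (h(g) = sqrt(2*g) = sqrt(2)*sqrt(g))
h(126) + 1/(c - 1519) = sqrt(2)*sqrt(126) + 1/(19331 - 1519) = sqrt(2)*(3*sqrt(14)) + 1/17812 = 6*sqrt(7) + 1/17812 = 1/17812 + 6*sqrt(7)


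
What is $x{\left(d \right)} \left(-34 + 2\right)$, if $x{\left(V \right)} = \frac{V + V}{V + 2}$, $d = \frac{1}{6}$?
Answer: $- \frac{64}{13} \approx -4.9231$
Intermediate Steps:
$d = \frac{1}{6} \approx 0.16667$
$x{\left(V \right)} = \frac{2 V}{2 + V}$
$x{\left(d \right)} \left(-34 + 2\right) = 2 \cdot \frac{1}{6} \frac{1}{2 + \frac{1}{6}} \left(-34 + 2\right) = 2 \cdot \frac{1}{6} \frac{1}{\frac{13}{6}} \left(-32\right) = 2 \cdot \frac{1}{6} \cdot \frac{6}{13} \left(-32\right) = \frac{2}{13} \left(-32\right) = - \frac{64}{13}$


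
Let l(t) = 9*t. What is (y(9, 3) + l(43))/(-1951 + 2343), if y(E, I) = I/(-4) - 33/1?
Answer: 1413/1568 ≈ 0.90115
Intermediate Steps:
y(E, I) = -33 - I/4 (y(E, I) = I*(-1/4) - 33*1 = -I/4 - 33 = -33 - I/4)
(y(9, 3) + l(43))/(-1951 + 2343) = ((-33 - 1/4*3) + 9*43)/(-1951 + 2343) = ((-33 - 3/4) + 387)/392 = (-135/4 + 387)*(1/392) = (1413/4)*(1/392) = 1413/1568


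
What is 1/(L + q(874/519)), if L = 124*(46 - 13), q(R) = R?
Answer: 519/2124622 ≈ 0.00024428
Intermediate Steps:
L = 4092 (L = 124*33 = 4092)
1/(L + q(874/519)) = 1/(4092 + 874/519) = 1/(2124622/519) = 519/2124622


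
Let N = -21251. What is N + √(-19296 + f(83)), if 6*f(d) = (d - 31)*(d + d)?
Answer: -21251 + 2*I*√40179/3 ≈ -21251.0 + 133.63*I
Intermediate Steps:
f(d) = d*(-31 + d)/3 (f(d) = ((d - 31)*(d + d))/6 = ((-31 + d)*(2*d))/6 = (2*d*(-31 + d))/6 = d*(-31 + d)/3)
N + √(-19296 + f(83)) = -21251 + √(-19296 + (⅓)*83*(-31 + 83)) = -21251 + √(-19296 + (⅓)*83*52) = -21251 + √(-19296 + 4316/3) = -21251 + √(-53572/3) = -21251 + 2*I*√40179/3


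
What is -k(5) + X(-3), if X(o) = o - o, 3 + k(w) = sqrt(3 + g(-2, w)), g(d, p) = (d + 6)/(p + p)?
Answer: 3 - sqrt(85)/5 ≈ 1.1561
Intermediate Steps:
g(d, p) = (6 + d)/(2*p) (g(d, p) = (6 + d)/((2*p)) = (6 + d)*(1/(2*p)) = (6 + d)/(2*p))
k(w) = -3 + sqrt(3 + 2/w) (k(w) = -3 + sqrt(3 + (6 - 2)/(2*w)) = -3 + sqrt(3 + (1/2)*4/w) = -3 + sqrt(3 + 2/w))
X(o) = 0
-k(5) + X(-3) = -(-3 + sqrt(3 + 2/5)) + 0 = -(-3 + sqrt(17/5)) + 0 = -(-3 + sqrt(85)/5) + 0 = (3 - sqrt(85)/5) + 0 = 3 - sqrt(85)/5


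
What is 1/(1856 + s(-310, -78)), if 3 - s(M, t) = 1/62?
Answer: 62/115257 ≈ 0.00053793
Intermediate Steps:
s(M, t) = 185/62 (s(M, t) = 3 - 1/62 = 185/62)
1/(1856 + s(-310, -78)) = 1/(1856 + 185/62) = 1/(115257/62) = 62/115257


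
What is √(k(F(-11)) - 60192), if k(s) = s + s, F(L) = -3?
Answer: I*√60198 ≈ 245.35*I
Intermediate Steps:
k(s) = 2*s
√(k(F(-11)) - 60192) = √(2*(-3) - 60192) = √(-6 - 60192) = √(-60198) = I*√60198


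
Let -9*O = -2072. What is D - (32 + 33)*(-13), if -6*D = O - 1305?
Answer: 55303/54 ≈ 1024.1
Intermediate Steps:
O = 2072/9 (O = -1/9*(-2072) = 2072/9 ≈ 230.22)
D = 9673/54 (D = -(2072/9 - 1305)/6 = -1/6*(-9673/9) = 9673/54 ≈ 179.13)
D - (32 + 33)*(-13) = 9673/54 - (32 + 33)*(-13) = 9673/54 - 65*(-13) = 9673/54 - 1*(-845) = 9673/54 + 845 = 55303/54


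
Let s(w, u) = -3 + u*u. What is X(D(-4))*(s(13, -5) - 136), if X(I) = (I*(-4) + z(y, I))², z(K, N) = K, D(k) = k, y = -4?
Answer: -16416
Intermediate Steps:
s(w, u) = -3 + u²
X(I) = (-4 - 4*I)² (X(I) = (I*(-4) - 4)² = (-4*I - 4)² = (-4 - 4*I)²)
X(D(-4))*(s(13, -5) - 136) = (16*(1 - 4)²)*((-3 + (-5)²) - 136) = (16*(-3)²)*((-3 + 25) - 136) = (16*9)*(22 - 136) = 144*(-114) = -16416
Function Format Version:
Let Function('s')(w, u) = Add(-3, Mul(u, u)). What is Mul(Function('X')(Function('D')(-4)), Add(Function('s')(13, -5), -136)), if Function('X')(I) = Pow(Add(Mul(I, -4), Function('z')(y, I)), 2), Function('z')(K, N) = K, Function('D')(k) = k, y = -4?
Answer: -16416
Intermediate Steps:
Function('s')(w, u) = Add(-3, Pow(u, 2))
Function('X')(I) = Pow(Add(-4, Mul(-4, I)), 2) (Function('X')(I) = Pow(Add(Mul(I, -4), -4), 2) = Pow(Add(Mul(-4, I), -4), 2) = Pow(Add(-4, Mul(-4, I)), 2))
Mul(Function('X')(Function('D')(-4)), Add(Function('s')(13, -5), -136)) = Mul(Mul(16, Pow(Add(1, -4), 2)), Add(Add(-3, Pow(-5, 2)), -136)) = Mul(Mul(16, Pow(-3, 2)), Add(Add(-3, 25), -136)) = Mul(Mul(16, 9), Add(22, -136)) = Mul(144, -114) = -16416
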